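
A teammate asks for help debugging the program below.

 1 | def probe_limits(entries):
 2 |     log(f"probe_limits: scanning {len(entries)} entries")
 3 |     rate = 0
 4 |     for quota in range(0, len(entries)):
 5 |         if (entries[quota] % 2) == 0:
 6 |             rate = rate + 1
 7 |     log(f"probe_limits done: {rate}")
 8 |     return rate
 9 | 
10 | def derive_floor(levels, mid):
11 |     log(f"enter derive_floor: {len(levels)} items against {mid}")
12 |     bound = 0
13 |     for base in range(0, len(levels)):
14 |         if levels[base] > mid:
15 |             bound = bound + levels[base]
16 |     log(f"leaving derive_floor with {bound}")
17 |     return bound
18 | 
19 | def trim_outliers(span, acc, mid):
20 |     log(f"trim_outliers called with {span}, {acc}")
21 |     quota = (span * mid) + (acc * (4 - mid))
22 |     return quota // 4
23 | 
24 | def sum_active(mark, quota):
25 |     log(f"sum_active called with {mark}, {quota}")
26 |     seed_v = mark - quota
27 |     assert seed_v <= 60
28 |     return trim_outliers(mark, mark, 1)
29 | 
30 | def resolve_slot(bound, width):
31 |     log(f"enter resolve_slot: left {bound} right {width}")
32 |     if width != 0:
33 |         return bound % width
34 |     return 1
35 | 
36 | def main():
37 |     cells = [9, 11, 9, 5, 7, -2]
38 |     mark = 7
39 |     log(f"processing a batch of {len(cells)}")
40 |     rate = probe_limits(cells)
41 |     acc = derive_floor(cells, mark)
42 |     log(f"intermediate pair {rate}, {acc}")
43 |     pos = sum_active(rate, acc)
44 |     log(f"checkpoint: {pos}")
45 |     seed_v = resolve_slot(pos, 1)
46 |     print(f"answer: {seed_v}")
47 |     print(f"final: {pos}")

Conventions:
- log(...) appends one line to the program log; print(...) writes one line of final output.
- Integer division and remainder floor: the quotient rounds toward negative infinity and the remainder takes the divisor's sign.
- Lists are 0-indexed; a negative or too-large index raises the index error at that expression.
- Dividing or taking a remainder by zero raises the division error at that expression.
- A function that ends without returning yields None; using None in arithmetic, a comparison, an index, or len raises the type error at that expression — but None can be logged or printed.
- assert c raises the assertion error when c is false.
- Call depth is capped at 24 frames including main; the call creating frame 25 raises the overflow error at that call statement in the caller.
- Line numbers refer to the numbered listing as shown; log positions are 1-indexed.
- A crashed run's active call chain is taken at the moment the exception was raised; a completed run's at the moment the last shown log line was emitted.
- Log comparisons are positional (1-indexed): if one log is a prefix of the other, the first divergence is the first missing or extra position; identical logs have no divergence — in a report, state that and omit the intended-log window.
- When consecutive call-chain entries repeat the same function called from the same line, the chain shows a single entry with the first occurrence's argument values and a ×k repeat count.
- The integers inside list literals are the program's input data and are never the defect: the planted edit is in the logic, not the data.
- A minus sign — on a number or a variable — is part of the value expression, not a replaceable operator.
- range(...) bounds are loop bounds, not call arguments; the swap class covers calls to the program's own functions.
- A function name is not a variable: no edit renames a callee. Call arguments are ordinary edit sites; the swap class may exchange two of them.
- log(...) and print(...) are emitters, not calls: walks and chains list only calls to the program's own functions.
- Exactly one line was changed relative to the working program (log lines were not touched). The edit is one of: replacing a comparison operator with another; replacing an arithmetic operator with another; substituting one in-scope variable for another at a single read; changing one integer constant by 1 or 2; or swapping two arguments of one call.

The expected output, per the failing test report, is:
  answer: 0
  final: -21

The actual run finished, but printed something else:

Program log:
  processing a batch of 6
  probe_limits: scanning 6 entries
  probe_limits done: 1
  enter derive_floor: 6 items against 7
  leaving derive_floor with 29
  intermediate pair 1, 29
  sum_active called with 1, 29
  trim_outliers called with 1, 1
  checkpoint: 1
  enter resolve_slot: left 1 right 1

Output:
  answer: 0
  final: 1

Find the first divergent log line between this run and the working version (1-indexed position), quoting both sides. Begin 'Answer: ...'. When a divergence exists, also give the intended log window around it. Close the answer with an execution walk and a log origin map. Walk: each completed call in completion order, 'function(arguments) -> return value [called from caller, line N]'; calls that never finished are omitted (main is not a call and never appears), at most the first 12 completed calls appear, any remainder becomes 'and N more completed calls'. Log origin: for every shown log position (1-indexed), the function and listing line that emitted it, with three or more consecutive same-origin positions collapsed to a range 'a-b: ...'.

Answer: at position 8 the run shows 'trim_outliers called with 1, 1' where the working version logs 'trim_outliers called with 1, -28'.
Intended log window:
  6: intermediate pair 1, 29
  7: sum_active called with 1, 29
  8: trim_outliers called with 1, -28
  9: checkpoint: -21
Execution walk:
  probe_limits([9, 11, 9, 5, 7, -2]) -> 1  [called from main, line 40]
  derive_floor([9, 11, 9, 5, 7, -2], 7) -> 29  [called from main, line 41]
  trim_outliers(1, 1, 1) -> 1  [called from sum_active, line 28]
  sum_active(1, 29) -> 1  [called from main, line 43]
  resolve_slot(1, 1) -> 0  [called from main, line 45]
Log origin:
  1: from main, line 39
  2: from probe_limits, line 2
  3: from probe_limits, line 7
  4: from derive_floor, line 11
  5: from derive_floor, line 16
  6: from main, line 42
  7: from sum_active, line 25
  8: from trim_outliers, line 20
  9: from main, line 44
  10: from resolve_slot, line 31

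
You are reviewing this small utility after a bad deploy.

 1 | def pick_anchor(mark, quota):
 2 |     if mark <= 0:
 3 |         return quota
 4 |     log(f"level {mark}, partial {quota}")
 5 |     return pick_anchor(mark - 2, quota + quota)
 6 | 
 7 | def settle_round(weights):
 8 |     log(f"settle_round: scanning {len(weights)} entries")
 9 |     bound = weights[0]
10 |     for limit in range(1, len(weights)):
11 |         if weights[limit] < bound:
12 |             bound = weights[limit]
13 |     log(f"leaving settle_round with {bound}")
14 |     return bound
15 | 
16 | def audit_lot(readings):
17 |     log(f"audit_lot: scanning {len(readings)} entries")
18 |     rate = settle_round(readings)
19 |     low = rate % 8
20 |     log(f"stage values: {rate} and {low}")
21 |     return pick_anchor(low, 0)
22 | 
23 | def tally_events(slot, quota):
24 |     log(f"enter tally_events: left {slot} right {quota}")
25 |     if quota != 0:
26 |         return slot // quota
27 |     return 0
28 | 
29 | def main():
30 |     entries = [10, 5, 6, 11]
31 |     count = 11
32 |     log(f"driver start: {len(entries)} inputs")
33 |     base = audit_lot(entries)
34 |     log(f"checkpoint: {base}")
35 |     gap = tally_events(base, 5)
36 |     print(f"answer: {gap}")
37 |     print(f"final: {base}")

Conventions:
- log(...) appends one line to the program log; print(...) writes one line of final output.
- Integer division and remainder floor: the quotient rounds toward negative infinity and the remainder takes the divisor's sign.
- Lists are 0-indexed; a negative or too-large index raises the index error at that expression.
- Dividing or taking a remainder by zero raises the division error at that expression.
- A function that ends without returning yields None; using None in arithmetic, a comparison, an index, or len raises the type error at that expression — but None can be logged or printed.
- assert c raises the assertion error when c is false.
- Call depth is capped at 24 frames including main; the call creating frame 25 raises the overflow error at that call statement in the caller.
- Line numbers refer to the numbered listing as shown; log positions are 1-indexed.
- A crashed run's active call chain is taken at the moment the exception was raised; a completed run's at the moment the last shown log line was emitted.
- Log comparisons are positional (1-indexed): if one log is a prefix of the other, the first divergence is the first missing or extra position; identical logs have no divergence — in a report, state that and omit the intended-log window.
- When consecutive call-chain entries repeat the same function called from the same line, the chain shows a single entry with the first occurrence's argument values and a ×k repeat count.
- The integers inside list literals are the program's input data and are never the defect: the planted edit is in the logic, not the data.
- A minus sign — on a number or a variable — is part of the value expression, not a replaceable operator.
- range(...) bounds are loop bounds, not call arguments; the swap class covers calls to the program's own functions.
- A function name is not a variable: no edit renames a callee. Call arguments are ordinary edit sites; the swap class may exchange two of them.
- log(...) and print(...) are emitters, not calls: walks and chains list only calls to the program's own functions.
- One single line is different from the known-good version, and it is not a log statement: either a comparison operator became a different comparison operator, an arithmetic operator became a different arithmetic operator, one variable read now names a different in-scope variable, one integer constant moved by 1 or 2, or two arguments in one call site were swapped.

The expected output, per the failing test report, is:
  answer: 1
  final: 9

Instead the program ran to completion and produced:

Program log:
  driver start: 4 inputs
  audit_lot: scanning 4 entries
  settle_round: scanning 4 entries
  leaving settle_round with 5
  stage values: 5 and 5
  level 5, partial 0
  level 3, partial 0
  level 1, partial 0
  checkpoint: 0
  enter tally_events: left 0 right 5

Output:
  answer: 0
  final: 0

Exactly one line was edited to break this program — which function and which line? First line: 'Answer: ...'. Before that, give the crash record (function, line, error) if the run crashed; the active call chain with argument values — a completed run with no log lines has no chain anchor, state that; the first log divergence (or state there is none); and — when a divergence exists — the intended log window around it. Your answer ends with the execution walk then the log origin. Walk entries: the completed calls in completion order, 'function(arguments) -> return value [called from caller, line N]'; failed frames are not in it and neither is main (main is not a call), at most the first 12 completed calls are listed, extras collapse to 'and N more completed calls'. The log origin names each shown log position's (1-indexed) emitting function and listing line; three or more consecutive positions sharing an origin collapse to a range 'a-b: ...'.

Answer: the defect is in pick_anchor at line 5.
Core observation: The earliest visible damage is log position 7 — 'level 3, partial 0' rather than the intended 'level 3, partial 5'.
Call chain: main -> tally_events(0, 5) (called at line 35).
First divergence: position 7 — shown 'level 3, partial 0', intended 'level 3, partial 5'.
Intended log window:
  5: stage values: 5 and 5
  6: level 5, partial 0
  7: level 3, partial 5
  8: level 1, partial 8
Execution walk:
  settle_round([10, 5, 6, 11]) -> 5  [called from audit_lot, line 18]
  pick_anchor(-1, 0) -> 0  [called from pick_anchor, line 5]
  pick_anchor(1, 0) -> 0  [called from pick_anchor, line 5]
  pick_anchor(3, 0) -> 0  [called from pick_anchor, line 5]
  pick_anchor(5, 0) -> 0  [called from audit_lot, line 21]
  audit_lot([10, 5, 6, 11]) -> 0  [called from main, line 33]
  tally_events(0, 5) -> 0  [called from main, line 35]
Origin of each log line:
  1: from main, line 32
  2: from audit_lot, line 17
  3: from settle_round, line 8
  4: from settle_round, line 13
  5: from audit_lot, line 20
  6-8: from pick_anchor, line 4
  9: from main, line 34
  10: from tally_events, line 24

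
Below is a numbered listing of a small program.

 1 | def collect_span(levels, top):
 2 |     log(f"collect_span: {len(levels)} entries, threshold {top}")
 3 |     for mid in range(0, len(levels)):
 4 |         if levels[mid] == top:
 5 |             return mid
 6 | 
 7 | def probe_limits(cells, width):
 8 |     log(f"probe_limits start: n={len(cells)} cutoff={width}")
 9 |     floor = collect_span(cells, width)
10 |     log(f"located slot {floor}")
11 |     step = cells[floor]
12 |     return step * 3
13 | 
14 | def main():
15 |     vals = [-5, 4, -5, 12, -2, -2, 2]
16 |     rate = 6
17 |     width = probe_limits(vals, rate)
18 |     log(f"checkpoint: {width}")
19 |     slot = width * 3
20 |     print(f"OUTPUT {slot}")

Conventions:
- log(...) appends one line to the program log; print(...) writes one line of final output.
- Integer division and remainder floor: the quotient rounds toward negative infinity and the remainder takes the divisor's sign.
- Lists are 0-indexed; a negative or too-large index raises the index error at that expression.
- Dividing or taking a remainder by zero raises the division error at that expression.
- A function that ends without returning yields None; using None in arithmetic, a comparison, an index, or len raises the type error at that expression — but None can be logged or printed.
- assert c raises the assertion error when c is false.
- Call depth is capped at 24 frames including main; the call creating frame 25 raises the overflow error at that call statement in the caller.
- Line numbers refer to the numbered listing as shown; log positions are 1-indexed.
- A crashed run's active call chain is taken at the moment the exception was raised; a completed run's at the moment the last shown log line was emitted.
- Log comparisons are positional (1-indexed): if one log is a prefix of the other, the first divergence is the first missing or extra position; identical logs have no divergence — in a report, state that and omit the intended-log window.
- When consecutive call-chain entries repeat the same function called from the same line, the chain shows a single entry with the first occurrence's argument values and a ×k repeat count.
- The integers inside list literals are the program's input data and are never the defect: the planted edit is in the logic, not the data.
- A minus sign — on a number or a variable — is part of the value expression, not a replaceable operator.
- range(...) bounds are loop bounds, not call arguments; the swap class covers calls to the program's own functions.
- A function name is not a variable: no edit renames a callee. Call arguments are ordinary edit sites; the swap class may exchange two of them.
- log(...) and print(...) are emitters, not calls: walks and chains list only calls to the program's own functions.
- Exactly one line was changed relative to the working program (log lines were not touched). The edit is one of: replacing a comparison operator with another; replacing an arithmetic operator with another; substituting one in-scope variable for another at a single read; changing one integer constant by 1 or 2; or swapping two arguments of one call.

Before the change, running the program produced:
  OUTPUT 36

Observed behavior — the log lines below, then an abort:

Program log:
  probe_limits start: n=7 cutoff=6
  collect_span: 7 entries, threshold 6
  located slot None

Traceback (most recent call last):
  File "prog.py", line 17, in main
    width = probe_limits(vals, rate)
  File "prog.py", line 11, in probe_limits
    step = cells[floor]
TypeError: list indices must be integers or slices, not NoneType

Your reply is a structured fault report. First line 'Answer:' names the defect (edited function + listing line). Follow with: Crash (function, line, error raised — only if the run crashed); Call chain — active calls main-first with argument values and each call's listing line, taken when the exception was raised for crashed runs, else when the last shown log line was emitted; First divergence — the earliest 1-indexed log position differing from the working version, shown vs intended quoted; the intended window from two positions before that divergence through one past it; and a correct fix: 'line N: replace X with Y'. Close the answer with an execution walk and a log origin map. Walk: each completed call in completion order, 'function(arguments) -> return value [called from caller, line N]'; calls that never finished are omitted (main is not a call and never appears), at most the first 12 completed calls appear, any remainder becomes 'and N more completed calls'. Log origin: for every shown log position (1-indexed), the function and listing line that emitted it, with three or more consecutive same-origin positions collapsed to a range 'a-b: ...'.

Answer: the defect is in main at line 16.
Core observation: Everything matches until log position 1, which reads 'probe_limits start: n=7 cutoff=6' in place of 'probe_limits start: n=7 cutoff=4'.
Crash: probe_limits, line 11, TypeError.
Call chain: main -> probe_limits([-5, 4, -5, 12, -2, -2, 2], 6) (called at line 17).
First divergence: position 1 — shown 'probe_limits start: n=7 cutoff=6', intended 'probe_limits start: n=7 cutoff=4'.
Intended log window:
  1: probe_limits start: n=7 cutoff=4
  2: collect_span: 7 entries, threshold 4
Execution walk:
  collect_span([-5, 4, -5, 12, -2, -2, 2], 6) -> None  [called from probe_limits, line 9]
Log line origins:
  1: logged in probe_limits at line 8
  2: logged in collect_span at line 2
  3: logged in probe_limits at line 10
A correct fix: line 16: replace `6` with `4`.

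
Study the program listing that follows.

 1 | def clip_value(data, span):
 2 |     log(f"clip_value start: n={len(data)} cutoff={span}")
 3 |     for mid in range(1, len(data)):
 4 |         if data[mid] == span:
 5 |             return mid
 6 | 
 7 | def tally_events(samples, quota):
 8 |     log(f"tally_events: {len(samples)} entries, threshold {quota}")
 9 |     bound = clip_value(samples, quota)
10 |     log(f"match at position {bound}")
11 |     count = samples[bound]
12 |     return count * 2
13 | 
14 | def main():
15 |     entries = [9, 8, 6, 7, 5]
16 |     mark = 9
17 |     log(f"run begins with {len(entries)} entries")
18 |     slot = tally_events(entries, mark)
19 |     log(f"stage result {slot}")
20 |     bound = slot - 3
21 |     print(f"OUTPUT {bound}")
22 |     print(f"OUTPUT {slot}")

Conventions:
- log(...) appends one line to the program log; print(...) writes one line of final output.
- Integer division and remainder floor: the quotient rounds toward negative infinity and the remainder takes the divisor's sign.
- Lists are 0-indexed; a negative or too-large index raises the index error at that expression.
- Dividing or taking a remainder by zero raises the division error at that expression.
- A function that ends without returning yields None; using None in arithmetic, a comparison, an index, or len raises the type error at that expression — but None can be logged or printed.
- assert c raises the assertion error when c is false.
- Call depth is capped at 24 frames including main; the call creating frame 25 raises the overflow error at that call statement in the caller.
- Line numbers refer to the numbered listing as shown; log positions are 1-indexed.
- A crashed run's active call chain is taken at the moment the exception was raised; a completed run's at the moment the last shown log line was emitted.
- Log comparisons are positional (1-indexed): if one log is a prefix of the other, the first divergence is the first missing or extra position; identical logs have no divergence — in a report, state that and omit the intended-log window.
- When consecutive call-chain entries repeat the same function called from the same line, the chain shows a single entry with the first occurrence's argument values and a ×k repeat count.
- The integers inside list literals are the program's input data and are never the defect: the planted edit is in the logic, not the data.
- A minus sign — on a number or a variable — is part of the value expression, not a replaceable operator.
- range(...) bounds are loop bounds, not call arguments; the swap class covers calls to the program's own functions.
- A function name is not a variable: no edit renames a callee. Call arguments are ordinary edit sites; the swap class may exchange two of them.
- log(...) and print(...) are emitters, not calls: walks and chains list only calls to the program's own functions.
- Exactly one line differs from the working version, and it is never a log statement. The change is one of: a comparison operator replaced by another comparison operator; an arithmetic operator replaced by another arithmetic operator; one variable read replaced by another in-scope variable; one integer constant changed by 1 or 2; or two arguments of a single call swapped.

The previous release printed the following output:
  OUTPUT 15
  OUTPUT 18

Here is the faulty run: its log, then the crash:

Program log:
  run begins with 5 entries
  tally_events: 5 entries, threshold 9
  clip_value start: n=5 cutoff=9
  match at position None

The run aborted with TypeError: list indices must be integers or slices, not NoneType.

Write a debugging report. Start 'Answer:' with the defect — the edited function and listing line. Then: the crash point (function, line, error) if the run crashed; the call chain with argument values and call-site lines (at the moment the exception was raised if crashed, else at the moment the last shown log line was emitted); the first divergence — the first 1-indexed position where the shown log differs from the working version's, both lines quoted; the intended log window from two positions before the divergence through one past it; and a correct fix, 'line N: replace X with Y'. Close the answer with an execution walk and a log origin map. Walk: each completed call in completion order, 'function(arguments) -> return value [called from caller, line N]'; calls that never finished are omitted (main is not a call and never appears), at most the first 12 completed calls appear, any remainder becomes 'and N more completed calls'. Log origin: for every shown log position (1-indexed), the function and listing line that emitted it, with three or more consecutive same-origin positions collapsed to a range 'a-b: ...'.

Answer: the defect is in clip_value at line 3.
Key observation: Position 4 is the first bad log line: 'match at position None' should read 'match at position 0'.
Crash: tally_events, line 11, TypeError.
Call chain: main -> tally_events([9, 8, 6, 7, 5], 9) (called at line 18).
First divergence: at position 4 the run shows 'match at position None' where the working version logs 'match at position 0'.
Intended log window:
  2: tally_events: 5 entries, threshold 9
  3: clip_value start: n=5 cutoff=9
  4: match at position 0
  5: stage result 18
Execution walk:
  clip_value([9, 8, 6, 7, 5], 9) -> None  [called from tally_events, line 9]
Log line origins:
  1: from main, line 17
  2: from tally_events, line 8
  3: from clip_value, line 2
  4: from tally_events, line 10
A correct fix: line 3: replace `1` with `0`.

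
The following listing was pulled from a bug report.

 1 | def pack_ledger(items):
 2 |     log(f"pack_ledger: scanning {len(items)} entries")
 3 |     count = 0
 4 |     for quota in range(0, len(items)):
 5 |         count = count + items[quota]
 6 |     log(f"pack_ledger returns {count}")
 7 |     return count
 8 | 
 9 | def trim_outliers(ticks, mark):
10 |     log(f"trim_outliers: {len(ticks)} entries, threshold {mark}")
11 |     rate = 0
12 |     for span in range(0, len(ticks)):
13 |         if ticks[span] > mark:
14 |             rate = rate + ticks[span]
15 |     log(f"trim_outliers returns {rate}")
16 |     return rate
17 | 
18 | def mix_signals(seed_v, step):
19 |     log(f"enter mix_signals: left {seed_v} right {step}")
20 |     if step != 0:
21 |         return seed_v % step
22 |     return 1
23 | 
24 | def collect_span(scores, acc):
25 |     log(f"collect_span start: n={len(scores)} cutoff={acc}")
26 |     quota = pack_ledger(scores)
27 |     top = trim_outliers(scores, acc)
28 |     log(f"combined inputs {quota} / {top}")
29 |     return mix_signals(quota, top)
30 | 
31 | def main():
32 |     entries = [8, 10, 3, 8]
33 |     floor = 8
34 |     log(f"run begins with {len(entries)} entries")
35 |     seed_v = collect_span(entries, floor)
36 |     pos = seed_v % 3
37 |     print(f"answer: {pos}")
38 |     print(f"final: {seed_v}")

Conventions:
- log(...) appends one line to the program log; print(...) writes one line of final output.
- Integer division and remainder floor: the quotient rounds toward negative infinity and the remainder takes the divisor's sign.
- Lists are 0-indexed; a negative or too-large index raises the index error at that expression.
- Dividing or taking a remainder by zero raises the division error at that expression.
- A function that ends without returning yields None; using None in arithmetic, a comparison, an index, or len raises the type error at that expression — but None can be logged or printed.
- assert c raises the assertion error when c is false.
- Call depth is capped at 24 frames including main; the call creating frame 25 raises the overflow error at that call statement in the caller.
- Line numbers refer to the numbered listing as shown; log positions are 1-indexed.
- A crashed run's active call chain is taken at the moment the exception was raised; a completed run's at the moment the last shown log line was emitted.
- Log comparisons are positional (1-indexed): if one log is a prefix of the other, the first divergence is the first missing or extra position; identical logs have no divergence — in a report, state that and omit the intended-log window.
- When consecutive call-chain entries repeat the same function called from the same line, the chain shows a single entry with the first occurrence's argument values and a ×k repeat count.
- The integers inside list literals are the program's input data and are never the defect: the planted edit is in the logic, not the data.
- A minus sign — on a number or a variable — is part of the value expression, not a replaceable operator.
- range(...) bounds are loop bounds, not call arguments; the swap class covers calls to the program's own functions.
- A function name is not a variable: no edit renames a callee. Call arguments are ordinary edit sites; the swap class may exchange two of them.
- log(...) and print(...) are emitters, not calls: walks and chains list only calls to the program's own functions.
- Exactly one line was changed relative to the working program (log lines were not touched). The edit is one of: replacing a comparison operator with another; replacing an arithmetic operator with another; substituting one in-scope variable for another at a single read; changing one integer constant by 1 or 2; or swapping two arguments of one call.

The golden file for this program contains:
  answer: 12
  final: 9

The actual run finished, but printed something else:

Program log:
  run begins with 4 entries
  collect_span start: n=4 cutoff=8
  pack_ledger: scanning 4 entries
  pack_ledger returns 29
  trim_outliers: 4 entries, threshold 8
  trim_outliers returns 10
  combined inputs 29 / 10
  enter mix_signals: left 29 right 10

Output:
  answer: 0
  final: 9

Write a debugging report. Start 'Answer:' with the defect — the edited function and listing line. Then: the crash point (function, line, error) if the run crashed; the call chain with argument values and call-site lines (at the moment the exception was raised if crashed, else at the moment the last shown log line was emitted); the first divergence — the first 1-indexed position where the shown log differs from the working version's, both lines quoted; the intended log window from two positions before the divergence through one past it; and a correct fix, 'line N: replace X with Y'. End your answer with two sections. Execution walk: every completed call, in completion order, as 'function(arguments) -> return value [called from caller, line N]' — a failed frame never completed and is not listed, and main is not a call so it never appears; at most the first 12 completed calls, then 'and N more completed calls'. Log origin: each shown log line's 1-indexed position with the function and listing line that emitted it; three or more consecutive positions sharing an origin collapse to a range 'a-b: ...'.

Answer: the defect is in main at line 36.
Key fact: Nothing in the log betrays the bug — only the output does.
Call chain: main -> collect_span([8, 10, 3, 8], 8) (called at line 35) -> mix_signals(29, 10) (called at line 29).
First divergence: there is none — every log position agrees.
Execution walk:
  pack_ledger([8, 10, 3, 8]) -> 29  [called from collect_span, line 26]
  trim_outliers([8, 10, 3, 8], 8) -> 10  [called from collect_span, line 27]
  mix_signals(29, 10) -> 9  [called from collect_span, line 29]
  collect_span([8, 10, 3, 8], 8) -> 9  [called from main, line 35]
Log line origins:
  1: logged in main at line 34
  2: logged in collect_span at line 25
  3: logged in pack_ledger at line 2
  4: logged in pack_ledger at line 6
  5: logged in trim_outliers at line 10
  6: logged in trim_outliers at line 15
  7: logged in collect_span at line 28
  8: logged in mix_signals at line 19
A correct fix: line 36: replace `%` with `+`.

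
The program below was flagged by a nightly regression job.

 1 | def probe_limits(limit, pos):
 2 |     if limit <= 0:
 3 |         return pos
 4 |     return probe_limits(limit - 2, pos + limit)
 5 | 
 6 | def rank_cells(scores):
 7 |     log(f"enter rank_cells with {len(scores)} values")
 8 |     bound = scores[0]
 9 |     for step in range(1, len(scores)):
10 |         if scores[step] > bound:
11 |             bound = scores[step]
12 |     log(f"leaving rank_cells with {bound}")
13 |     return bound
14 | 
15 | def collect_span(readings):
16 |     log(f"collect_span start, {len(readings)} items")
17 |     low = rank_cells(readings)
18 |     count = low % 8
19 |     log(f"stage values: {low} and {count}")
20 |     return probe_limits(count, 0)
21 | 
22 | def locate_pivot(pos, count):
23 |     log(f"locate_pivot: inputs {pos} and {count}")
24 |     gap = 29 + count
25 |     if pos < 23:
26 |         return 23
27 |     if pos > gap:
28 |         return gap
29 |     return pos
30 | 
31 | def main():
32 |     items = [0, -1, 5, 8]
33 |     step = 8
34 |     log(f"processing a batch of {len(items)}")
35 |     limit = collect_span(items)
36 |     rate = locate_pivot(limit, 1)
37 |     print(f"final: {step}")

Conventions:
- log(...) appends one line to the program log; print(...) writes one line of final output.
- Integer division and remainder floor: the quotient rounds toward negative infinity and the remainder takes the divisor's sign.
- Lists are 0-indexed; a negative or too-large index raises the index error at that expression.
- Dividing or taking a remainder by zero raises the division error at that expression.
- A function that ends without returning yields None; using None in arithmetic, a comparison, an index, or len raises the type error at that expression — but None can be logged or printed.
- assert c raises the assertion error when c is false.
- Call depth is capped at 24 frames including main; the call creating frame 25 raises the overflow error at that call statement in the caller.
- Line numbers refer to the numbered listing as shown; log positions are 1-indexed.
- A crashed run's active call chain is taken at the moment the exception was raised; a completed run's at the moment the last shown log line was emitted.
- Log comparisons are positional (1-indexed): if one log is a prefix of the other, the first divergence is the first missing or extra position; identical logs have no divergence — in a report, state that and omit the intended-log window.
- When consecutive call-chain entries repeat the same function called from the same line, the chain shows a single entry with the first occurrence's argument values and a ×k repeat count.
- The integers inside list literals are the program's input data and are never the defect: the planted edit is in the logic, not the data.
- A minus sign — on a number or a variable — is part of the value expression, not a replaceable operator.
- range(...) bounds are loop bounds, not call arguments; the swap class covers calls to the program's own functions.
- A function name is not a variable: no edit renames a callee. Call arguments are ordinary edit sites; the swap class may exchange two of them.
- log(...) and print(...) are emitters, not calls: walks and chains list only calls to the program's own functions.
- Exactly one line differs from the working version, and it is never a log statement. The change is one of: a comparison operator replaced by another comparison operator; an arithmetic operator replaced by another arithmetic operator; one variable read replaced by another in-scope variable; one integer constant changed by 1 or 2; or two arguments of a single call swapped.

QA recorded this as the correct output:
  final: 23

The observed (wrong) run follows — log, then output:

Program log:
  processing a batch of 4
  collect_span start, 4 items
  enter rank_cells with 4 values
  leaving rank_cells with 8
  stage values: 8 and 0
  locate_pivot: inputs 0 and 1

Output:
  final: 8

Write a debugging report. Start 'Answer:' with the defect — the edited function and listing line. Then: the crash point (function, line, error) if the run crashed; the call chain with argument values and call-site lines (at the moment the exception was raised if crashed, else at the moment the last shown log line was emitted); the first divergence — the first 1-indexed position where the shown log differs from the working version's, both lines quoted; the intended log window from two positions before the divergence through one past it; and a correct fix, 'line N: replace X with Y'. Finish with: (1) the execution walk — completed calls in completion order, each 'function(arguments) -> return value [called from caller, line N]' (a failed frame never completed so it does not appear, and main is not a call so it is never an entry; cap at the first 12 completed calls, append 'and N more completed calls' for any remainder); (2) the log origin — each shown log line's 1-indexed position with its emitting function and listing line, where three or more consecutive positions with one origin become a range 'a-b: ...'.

Answer: the defect is in main at line 37.
Core observation: Nothing in the log betrays the bug — only the output does.
Call chain: main -> locate_pivot(0, 1) (called at line 36).
First divergence: there is none — every log position agrees.
Execution walk:
  rank_cells([0, -1, 5, 8]) -> 8  [called from collect_span, line 17]
  probe_limits(0, 0) -> 0  [called from collect_span, line 20]
  collect_span([0, -1, 5, 8]) -> 0  [called from main, line 35]
  locate_pivot(0, 1) -> 23  [called from main, line 36]
Log origins:
  1: logged in main at line 34
  2: logged in collect_span at line 16
  3: logged in rank_cells at line 7
  4: logged in rank_cells at line 12
  5: logged in collect_span at line 19
  6: logged in locate_pivot at line 23
A correct fix: line 37: replace `step` with `rate`.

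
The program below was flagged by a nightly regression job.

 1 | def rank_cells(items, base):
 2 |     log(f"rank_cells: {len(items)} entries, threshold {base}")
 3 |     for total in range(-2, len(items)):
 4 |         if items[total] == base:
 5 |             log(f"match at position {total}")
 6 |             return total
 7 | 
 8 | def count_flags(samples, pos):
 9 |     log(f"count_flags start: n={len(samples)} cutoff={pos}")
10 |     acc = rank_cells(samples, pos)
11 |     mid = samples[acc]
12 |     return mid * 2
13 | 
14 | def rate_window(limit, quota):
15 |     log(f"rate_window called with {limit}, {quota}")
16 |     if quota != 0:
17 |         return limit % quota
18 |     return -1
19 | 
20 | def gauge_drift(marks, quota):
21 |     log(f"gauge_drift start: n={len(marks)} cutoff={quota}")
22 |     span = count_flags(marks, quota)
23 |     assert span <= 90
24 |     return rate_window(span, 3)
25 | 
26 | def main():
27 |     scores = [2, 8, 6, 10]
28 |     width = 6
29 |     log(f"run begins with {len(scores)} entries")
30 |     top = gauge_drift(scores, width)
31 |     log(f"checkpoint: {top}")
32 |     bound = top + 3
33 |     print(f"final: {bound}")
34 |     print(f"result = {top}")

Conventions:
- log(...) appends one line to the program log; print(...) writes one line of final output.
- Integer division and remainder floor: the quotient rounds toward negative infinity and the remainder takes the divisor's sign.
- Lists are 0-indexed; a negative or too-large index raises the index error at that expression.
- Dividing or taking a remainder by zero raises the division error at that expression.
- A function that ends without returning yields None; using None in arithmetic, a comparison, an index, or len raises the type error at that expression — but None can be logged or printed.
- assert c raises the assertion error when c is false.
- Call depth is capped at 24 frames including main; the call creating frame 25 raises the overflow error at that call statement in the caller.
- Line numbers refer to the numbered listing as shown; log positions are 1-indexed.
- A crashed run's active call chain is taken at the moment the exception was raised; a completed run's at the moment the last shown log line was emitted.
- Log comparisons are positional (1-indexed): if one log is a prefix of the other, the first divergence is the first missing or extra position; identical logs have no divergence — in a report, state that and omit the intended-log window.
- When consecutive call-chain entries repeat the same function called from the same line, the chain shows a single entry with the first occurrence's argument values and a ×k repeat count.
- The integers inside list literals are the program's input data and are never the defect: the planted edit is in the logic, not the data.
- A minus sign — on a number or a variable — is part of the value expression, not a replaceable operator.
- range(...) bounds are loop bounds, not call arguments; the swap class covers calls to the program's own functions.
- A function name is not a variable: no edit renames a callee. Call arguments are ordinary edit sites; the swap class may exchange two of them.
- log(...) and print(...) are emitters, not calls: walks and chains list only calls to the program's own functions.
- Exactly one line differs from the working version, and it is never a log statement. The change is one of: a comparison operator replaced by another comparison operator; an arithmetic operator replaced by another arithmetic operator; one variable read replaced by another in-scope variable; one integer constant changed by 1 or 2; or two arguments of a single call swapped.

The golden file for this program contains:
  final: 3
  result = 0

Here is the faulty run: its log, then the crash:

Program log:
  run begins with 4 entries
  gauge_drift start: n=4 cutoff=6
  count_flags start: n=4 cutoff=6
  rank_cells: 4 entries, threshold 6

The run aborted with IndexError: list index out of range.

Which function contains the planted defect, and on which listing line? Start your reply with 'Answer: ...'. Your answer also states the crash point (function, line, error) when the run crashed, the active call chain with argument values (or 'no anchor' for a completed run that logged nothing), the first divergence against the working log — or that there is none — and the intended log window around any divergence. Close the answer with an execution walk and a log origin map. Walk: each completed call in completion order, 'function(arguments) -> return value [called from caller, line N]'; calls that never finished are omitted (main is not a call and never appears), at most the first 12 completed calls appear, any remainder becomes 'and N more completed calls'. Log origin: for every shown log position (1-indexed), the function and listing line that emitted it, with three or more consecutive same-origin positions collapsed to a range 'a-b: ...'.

Answer: the defect is in rank_cells at line 3.
Key observation: The faulty run's log stops after 4 lines; the working version's next line would be 'match at position 2'.
Crash: rank_cells, line 4, IndexError.
Call chain: main -> gauge_drift([2, 8, 6, 10], 6) (called at line 30) -> count_flags([2, 8, 6, 10], 6) (called at line 22) -> rank_cells([2, 8, 6, 10], 6) (called at line 10).
First divergence: position 5 — the faulty run's log ends after 4 lines; the working version continues with 'match at position 2'.
Intended log window:
  3: count_flags start: n=4 cutoff=6
  4: rank_cells: 4 entries, threshold 6
  5: match at position 2
  6: rate_window called with 12, 3
Execution walk:
  (no call completed)
Log origin:
  1: logged in main at line 29
  2: logged in gauge_drift at line 21
  3: logged in count_flags at line 9
  4: logged in rank_cells at line 2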